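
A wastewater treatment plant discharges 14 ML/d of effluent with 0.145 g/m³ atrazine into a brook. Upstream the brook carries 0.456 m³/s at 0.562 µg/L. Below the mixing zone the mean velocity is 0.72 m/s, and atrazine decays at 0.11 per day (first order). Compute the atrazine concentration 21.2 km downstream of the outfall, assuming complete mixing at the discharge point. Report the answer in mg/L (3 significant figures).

0.0370 mg/L

14 ML/d = 0.162 m³/s.
0.562 µg/L = 0.000562 mg/L.
After complete mixing, C₀ = (0.162·0.145 + 0.456·0.000562) / 0.618 = 0.03843 mg/L.
Travel time t = 2.12e+04 m / 0.72 m/s = 2.944e+04 s = 0.3408 d.
C = 0.03843·exp(−0.11·0.3408) = 0.03843·0.9632 = 0.03702 mg/L.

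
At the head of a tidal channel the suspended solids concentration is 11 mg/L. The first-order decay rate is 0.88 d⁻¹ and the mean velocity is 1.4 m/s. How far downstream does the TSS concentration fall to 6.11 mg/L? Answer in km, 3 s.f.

From C = C₀·e^(−kt), t = ln(C₀/C)/k = ln(11/6.11)/0.88 = 0.588/0.88 = 0.6681 d.
Distance = v·t = 1.4 m/s × 5.773e+04 s = 8.082e+04 m = 80.82 km.

80.8 km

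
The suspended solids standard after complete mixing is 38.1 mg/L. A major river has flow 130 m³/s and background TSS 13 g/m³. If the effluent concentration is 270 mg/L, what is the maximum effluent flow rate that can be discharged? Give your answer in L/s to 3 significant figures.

Mass balance at complete mixing: C_std·(Q_w + Q_r) = Q_w·C_e + Q_r·C_b.
Rearranging, Q_w = Q_r·(C_std − C_b)/(C_e − C_std) = 130·(38.1 − 13) / (270 − 38.1) = 14.07 m³/s.
= 1.407e+04 L/s.

14100 L/s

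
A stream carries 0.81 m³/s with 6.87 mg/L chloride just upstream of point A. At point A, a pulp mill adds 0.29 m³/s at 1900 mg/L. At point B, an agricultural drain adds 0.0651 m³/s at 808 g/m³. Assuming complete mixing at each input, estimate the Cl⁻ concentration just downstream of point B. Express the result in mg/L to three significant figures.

After input A: C = (0.81·6.87 + 0.29·1900) / 1.1 = 506 mg/L.
After input B: C = (1.1·506 + 0.0651·808) / 1.165 = 522.8 mg/L.

523 mg/L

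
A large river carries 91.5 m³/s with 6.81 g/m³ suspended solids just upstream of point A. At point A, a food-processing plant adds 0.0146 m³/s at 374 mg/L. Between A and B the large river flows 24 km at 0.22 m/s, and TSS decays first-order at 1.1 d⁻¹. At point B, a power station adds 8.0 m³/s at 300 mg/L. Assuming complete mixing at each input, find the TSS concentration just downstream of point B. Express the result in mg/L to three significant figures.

After input A: C = (91.5·6.81 + 0.0146·374) / 91.51 = 6.869 mg/L.
Over the 24 km reach to input B (t = 1.091e+05 s = 1.263 d), decay gives C = 6.869·exp(−1.1·1.263) = 1.713 mg/L.
After input B: C = (91.51·1.713 + 8·300) / 99.51 = 25.69 mg/L.

25.7 mg/L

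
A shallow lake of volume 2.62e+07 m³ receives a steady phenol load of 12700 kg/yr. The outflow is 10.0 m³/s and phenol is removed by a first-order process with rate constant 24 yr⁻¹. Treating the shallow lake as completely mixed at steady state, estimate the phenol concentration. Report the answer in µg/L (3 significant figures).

13.4 µg/L

Outflow Q = 10.0 m³/s × 3.156e+07 s/yr = 3.156e+08 m³/yr.
Steady-state CSTR mass balance: W = Q·C + k·V·C, so C = W/(Q + kV).
Q + kV = 3.156e+08 + 24·2.62e+07 = 9.444e+08 m³/yr.
C = 12700/9.444e+08 = 1.345e-05 kg/m³ = 0.01345 mg/L = 13.45 µg/L.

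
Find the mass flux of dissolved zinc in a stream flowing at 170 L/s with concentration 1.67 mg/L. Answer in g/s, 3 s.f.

170 L/s = 0.17 m³/s.
Mass flux = Q·C = 0.17 m³/s × 1.67 g/m³ = 0.2839 g/s.

0.284 g/s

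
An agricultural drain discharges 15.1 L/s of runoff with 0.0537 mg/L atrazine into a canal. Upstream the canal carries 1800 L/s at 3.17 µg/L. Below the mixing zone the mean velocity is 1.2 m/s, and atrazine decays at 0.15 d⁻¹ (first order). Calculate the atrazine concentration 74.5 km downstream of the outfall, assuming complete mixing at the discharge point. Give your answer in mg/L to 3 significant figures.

15.1 L/s = 0.0151 m³/s.
1800 L/s = 1.8 m³/s.
3.17 µg/L = 0.00317 mg/L.
After complete mixing, C₀ = (0.0151·0.0537 + 1.8·0.00317) / 1.815 = 0.00359 mg/L.
Travel time t = 7.45e+04 m / 1.2 m/s = 6.208e+04 s = 0.7186 d.
C = 0.00359·exp(−0.15·0.7186) = 0.00359·0.8978 = 0.003224 mg/L.

0.00322 mg/L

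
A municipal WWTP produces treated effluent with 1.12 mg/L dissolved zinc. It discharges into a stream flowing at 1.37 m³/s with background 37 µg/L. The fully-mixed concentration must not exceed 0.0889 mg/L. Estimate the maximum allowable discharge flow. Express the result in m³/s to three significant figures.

0.0690 m³/s

37 µg/L = 0.037 mg/L.
Mass balance at complete mixing: C_std·(Q_w + Q_r) = Q_w·C_e + Q_r·C_b.
Rearranging, Q_w = Q_r·(C_std − C_b)/(C_e − C_std) = 1.37·(0.0889 − 0.037) / (1.12 − 0.0889) = 0.06896 m³/s.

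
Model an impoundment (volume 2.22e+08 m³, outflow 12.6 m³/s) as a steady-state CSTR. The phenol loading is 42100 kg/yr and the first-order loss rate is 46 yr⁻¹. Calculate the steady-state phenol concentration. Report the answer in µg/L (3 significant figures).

3.97 µg/L

Outflow Q = 12.6 m³/s × 3.156e+07 s/yr = 3.976e+08 m³/yr.
Steady-state CSTR mass balance: W = Q·C + k·V·C, so C = W/(Q + kV).
Q + kV = 3.976e+08 + 46·2.22e+08 = 1.061e+10 m³/yr.
C = 42100/1.061e+10 = 3.968e-06 kg/m³ = 0.003968 mg/L = 3.968 µg/L.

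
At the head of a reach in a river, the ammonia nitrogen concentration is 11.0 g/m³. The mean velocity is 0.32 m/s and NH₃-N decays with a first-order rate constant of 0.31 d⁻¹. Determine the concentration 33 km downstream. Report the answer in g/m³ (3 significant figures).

Travel time t = 33 km / 0.32 m/s = 3.3e+04/0.32 = 1.031e+05 s = 1.194 d.
First-order decay: C = 11.0·exp(−0.31·1.194) = 11.0·0.6907 = 7.598 g/m³.

7.60 g/m³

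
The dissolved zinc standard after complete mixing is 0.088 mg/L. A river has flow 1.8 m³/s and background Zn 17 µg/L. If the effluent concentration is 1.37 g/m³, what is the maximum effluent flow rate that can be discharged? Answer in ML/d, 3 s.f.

17 µg/L = 0.017 mg/L.
Mass balance at complete mixing: C_std·(Q_w + Q_r) = Q_w·C_e + Q_r·C_b.
Rearranging, Q_w = Q_r·(C_std − C_b)/(C_e − C_std) = 1.8·(0.088 − 0.017) / (1.37 − 0.088) = 0.09969 m³/s.
= 8.613 ML/d.

8.61 ML/d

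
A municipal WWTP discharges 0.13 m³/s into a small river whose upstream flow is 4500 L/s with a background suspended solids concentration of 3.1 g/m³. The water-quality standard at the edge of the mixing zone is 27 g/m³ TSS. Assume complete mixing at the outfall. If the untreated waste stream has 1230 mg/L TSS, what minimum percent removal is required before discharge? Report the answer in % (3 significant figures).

4500 L/s = 4.5 m³/s.
Mass balance: 27·4.63 = 0.13·Cₑ + 4.5·3.1.
Cₑ = (125 − 13.95) / 0.13 = 854.3 mg/L.
Required removal = 1 − 854.3/1230 = 30.54 %.

30.5 %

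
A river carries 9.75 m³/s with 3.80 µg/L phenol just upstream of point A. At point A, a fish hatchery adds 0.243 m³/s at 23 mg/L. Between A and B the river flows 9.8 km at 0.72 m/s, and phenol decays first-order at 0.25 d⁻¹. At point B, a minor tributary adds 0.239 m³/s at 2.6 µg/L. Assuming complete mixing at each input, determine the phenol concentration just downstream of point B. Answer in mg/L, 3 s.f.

3.80 µg/L = 0.0038 mg/L.
After input A: C = (9.75·0.0038 + 0.243·23) / 9.993 = 0.563 mg/L.
Over the 9.8 km reach to input B (t = 1.361e+04 s = 0.1575 d), decay gives C = 0.563·exp(−0.25·0.1575) = 0.5413 mg/L.
2.6 µg/L = 0.0026 mg/L.
After input B: C = (9.993·0.5413 + 0.239·0.0026) / 10.23 = 0.5287 mg/L.

0.529 mg/L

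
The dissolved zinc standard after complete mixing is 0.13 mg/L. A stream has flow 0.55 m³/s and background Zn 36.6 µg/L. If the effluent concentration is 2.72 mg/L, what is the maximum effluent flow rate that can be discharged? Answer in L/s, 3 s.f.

19.8 L/s

36.6 µg/L = 0.0366 mg/L.
Mass balance at complete mixing: C_std·(Q_w + Q_r) = Q_w·C_e + Q_r·C_b.
Rearranging, Q_w = Q_r·(C_std − C_b)/(C_e − C_std) = 0.55·(0.13 − 0.0366) / (2.72 − 0.13) = 0.01983 m³/s.
= 19.83 L/s.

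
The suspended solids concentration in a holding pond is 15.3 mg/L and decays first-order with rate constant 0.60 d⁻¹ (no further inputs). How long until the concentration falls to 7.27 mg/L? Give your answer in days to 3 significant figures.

1.24 d

t = ln(C₀/C)/k = ln(15.3/7.27)/0.60 = 0.7441/0.60 = 1.24 d.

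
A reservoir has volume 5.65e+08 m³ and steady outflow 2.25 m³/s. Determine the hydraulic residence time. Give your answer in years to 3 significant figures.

7.96 yr

Q = 2.25 m³/s × 3.156e+07 s/yr = 7.1e+07 m³/yr.
Hydraulic residence time τ = V/Q = 5.65e+08/7.1e+07 = 7.957 yr.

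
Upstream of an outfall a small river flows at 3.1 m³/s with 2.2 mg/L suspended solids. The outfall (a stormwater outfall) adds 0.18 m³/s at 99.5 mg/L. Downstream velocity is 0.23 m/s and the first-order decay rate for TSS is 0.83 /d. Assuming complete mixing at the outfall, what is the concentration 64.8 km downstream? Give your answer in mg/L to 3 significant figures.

After complete mixing, C₀ = (0.18·99.5 + 3.1·2.2) / 3.28 = 7.54 mg/L.
Travel time t = 6.48e+04 m / 0.23 m/s = 2.817e+05 s = 3.261 d.
C = 7.54·exp(−0.83·3.261) = 7.54·0.06677 = 0.5034 mg/L.

0.503 mg/L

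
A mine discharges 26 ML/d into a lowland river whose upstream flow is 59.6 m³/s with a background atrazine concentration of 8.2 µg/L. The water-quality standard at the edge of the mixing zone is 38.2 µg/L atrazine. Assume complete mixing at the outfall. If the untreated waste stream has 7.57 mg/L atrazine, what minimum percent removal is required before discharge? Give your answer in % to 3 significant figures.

21.0 %

26 ML/d = 0.3009 m³/s.
8.2 µg/L = 0.0082 mg/L.
38.2 µg/L = 0.0382 mg/L.
Mass balance: 0.0382·59.9 = 0.3009·Cₑ + 59.6·0.0082.
Cₑ = (2.288 − 0.4887) / 0.3009 = 5.98 mg/L.
Required removal = 1 − 5.98/7.57 = 21.01 %.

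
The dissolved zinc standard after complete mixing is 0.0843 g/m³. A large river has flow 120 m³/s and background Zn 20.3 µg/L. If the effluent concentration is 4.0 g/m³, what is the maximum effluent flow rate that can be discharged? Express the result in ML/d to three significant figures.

169 ML/d

20.3 µg/L = 0.0203 mg/L.
Mass balance at complete mixing: C_std·(Q_w + Q_r) = Q_w·C_e + Q_r·C_b.
Rearranging, Q_w = Q_r·(C_std − C_b)/(C_e − C_std) = 120·(0.0843 − 0.0203) / (4 − 0.0843) = 1.961 m³/s.
= 169.5 ML/d.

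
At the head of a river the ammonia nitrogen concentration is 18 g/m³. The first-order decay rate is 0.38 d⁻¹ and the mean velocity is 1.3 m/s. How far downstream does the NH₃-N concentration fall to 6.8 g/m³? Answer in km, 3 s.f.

From C = C₀·e^(−kt), t = ln(C₀/C)/k = ln(18/6.8)/0.38 = 0.9734/0.38 = 2.562 d.
Distance = v·t = 1.3 m/s × 2.213e+05 s = 2.877e+05 m = 287.7 km.

288 km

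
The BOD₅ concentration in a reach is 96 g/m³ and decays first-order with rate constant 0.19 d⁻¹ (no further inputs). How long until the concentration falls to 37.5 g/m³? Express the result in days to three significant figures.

4.95 d

t = ln(C₀/C)/k = ln(96/37.5)/0.19 = 0.94/0.19 = 4.947 d.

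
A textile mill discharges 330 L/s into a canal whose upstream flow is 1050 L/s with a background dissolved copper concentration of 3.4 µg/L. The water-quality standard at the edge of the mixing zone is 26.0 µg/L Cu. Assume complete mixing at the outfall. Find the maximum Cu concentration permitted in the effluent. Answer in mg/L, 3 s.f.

0.0979 mg/L

330 L/s = 0.33 m³/s.
1050 L/s = 1.05 m³/s.
3.4 µg/L = 0.0034 mg/L.
26.0 µg/L = 0.026 mg/L.
Mass balance: 0.026·1.38 = 0.33·Cₑ + 1.05·0.0034.
Cₑ = (0.03588 − 0.00357) / 0.33 = 0.09791 mg/L.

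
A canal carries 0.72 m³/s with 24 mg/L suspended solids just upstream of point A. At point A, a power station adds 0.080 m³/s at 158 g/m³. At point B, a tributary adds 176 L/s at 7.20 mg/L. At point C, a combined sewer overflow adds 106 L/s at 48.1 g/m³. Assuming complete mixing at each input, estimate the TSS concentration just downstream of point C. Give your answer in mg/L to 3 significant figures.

After input A: C = (0.72·24 + 0.08·158) / 0.8 = 37.4 mg/L.
176 L/s = 0.176 m³/s.
After input B: C = (0.8·37.4 + 0.176·7.2) / 0.976 = 31.95 mg/L.
106 L/s = 0.106 m³/s.
After input C: C = (0.976·31.95 + 0.106·48.1) / 1.082 = 33.54 mg/L.

33.5 mg/L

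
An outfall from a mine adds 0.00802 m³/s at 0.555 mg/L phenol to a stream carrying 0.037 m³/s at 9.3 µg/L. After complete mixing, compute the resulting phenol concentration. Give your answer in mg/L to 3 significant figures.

0.107 mg/L

9.3 µg/L = 0.0093 mg/L.
Conservation of mass across the mixing zone: C = (0.00802·0.555 + 0.037·0.0093) / (0.00802 + 0.037) = 0.004795/0.04502 = 0.1065 mg/L.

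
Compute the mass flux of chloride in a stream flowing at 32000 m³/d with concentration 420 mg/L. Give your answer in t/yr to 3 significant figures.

4910 t/yr

32000 m³/d = 0.3704 m³/s.
Mass flux = Q·C = 0.3704 m³/s × 420 g/m³ = 155.6 g/s.
= 155.6 g/s × 31.56 = 4909 t/yr.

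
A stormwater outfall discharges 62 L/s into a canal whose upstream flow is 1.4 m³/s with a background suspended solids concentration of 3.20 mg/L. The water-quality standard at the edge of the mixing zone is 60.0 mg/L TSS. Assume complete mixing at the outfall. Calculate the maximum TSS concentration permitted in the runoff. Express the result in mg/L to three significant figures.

1340 mg/L

62 L/s = 0.062 m³/s.
Mass balance: 60·1.462 = 0.062·Cₑ + 1.4·3.2.
Cₑ = (87.72 − 4.48) / 0.062 = 1343 mg/L.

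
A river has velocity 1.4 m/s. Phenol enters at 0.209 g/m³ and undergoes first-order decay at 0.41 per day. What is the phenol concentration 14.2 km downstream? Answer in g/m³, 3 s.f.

Travel time t = 14.2 km / 1.4 m/s = 1.42e+04/1.4 = 1.014e+04 s = 0.1174 d.
First-order decay: C = 0.209·exp(−0.41·0.1174) = 0.209·0.953 = 0.1992 g/m³.

0.199 g/m³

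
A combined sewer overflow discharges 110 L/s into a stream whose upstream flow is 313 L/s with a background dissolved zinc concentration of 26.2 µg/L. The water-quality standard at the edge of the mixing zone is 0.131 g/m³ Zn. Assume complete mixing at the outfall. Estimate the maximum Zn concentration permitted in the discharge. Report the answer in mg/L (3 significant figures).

110 L/s = 0.11 m³/s.
313 L/s = 0.313 m³/s.
26.2 µg/L = 0.0262 mg/L.
Mass balance: 0.131·0.423 = 0.11·Cₑ + 0.313·0.0262.
Cₑ = (0.05541 − 0.008201) / 0.11 = 0.4292 mg/L.

0.429 mg/L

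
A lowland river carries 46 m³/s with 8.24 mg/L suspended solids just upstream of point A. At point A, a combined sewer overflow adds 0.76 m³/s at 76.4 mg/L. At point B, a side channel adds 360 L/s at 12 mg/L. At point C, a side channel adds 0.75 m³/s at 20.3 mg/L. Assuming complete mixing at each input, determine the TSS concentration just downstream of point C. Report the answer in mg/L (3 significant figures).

9.54 mg/L

After input A: C = (46·8.24 + 0.76·76.4) / 46.76 = 9.348 mg/L.
360 L/s = 0.36 m³/s.
After input B: C = (46.76·9.348 + 0.36·12) / 47.12 = 9.368 mg/L.
After input C: C = (47.12·9.368 + 0.75·20.3) / 47.87 = 9.539 mg/L.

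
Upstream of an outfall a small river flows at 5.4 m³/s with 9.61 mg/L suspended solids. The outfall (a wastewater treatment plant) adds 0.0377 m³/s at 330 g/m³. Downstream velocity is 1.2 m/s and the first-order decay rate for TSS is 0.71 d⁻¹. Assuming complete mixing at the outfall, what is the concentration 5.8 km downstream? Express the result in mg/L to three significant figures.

11.4 mg/L

After complete mixing, C₀ = (0.0377·330 + 5.4·9.61) / 5.438 = 11.83 mg/L.
Travel time t = 5800 m / 1.2 m/s = 4833 s = 0.05594 d.
C = 11.83·exp(−0.71·0.05594) = 11.83·0.9611 = 11.37 mg/L.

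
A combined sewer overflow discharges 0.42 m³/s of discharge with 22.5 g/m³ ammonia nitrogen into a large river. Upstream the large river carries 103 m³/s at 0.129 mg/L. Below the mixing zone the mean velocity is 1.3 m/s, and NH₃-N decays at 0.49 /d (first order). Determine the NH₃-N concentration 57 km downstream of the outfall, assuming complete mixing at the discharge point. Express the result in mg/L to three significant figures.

0.171 mg/L

After complete mixing, C₀ = (0.42·22.5 + 103·0.129) / 103.4 = 0.2199 mg/L.
Travel time t = 5.7e+04 m / 1.3 m/s = 4.385e+04 s = 0.5075 d.
C = 0.2199·exp(−0.49·0.5075) = 0.2199·0.7798 = 0.1714 mg/L.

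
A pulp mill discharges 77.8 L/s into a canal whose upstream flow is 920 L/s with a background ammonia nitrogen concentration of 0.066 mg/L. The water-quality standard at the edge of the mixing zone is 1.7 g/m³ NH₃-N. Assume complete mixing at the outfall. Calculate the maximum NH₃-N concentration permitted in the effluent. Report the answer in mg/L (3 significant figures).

21.0 mg/L

77.8 L/s = 0.0778 m³/s.
920 L/s = 0.92 m³/s.
Mass balance: 1.7·0.9978 = 0.0778·Cₑ + 0.92·0.066.
Cₑ = (1.696 − 0.06072) / 0.0778 = 21.02 mg/L.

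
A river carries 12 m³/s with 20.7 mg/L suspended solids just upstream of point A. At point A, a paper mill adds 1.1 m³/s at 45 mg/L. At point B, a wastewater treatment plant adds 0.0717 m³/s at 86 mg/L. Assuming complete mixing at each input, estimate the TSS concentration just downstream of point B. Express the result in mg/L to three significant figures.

After input A: C = (12·20.7 + 1.1·45) / 13.1 = 22.74 mg/L.
After input B: C = (13.1·22.74 + 0.0717·86) / 13.17 = 23.08 mg/L.

23.1 mg/L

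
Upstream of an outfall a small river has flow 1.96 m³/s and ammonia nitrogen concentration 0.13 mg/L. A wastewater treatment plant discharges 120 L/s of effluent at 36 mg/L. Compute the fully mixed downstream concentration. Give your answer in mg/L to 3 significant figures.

120 L/s = 0.12 m³/s.
Conservation of mass across the mixing zone: C = (0.12·36 + 1.96·0.13) / (0.12 + 1.96) = 4.575/2.08 = 2.199 mg/L.

2.20 mg/L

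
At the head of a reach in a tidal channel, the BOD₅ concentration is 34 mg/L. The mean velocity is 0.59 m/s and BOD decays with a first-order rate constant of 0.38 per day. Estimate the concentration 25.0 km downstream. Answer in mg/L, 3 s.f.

Travel time t = 25.0 km / 0.59 m/s = 2.5e+04/0.59 = 4.237e+04 s = 0.4904 d.
First-order decay: C = 34·exp(−0.38·0.4904) = 34·0.83 = 28.22 mg/L.

28.2 mg/L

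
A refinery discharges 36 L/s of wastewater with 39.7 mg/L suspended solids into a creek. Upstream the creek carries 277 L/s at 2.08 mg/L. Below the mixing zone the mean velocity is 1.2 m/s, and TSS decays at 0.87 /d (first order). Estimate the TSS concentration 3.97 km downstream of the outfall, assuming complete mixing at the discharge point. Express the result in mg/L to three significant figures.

6.20 mg/L

36 L/s = 0.036 m³/s.
277 L/s = 0.277 m³/s.
After complete mixing, C₀ = (0.036·39.7 + 0.277·2.08) / 0.313 = 6.407 mg/L.
Travel time t = 3970 m / 1.2 m/s = 3308 s = 0.03829 d.
C = 6.407·exp(−0.87·0.03829) = 6.407·0.9672 = 6.197 mg/L.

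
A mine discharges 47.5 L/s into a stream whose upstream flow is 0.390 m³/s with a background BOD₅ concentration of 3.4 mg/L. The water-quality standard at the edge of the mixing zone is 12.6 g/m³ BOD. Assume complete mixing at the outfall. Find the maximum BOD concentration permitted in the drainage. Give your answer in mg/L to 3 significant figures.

47.5 L/s = 0.0475 m³/s.
Mass balance: 12.6·0.4375 = 0.0475·Cₑ + 0.39·3.4.
Cₑ = (5.513 − 1.326) / 0.0475 = 88.14 mg/L.

88.1 mg/L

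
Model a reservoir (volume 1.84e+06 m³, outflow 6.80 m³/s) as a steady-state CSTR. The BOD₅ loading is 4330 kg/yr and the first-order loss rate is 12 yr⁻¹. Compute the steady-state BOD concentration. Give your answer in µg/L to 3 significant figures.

18.3 µg/L

Outflow Q = 6.80 m³/s × 3.156e+07 s/yr = 2.146e+08 m³/yr.
Steady-state CSTR mass balance: W = Q·C + k·V·C, so C = W/(Q + kV).
Q + kV = 2.146e+08 + 12·1.84e+06 = 2.367e+08 m³/yr.
C = 4330/2.367e+08 = 1.83e-05 kg/m³ = 0.0183 mg/L = 18.3 µg/L.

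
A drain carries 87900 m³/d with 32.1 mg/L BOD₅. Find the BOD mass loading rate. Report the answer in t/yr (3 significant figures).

87900 m³/d = 1.017 m³/s.
Mass flux = Q·C = 1.017 m³/s × 32.1 g/m³ = 32.66 g/s.
= 32.66 g/s × 31.56 = 1031 t/yr.

1030 t/yr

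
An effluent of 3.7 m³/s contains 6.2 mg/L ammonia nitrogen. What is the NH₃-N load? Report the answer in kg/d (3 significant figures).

Mass flux = Q·C = 3.7 m³/s × 6.2 g/m³ = 22.94 g/s.
= 22.94 g/s × 86.4 = 1982 kg/d.

1980 kg/d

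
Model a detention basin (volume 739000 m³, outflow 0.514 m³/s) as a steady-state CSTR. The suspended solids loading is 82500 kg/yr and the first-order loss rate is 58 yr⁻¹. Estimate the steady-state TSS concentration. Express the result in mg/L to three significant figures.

Outflow Q = 0.514 m³/s × 3.156e+07 s/yr = 1.622e+07 m³/yr.
Steady-state CSTR mass balance: W = Q·C + k·V·C, so C = W/(Q + kV).
Q + kV = 1.622e+07 + 58·739000 = 5.908e+07 m³/yr.
C = 82500/5.908e+07 = 0.001396 kg/m³ = 1.396 mg/L.

1.40 mg/L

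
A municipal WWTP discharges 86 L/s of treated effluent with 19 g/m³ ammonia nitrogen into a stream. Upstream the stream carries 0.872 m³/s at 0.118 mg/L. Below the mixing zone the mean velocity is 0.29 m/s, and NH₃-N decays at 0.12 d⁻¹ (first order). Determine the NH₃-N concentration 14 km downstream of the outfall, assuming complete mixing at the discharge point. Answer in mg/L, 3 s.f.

86 L/s = 0.086 m³/s.
After complete mixing, C₀ = (0.086·19 + 0.872·0.118) / 0.958 = 1.813 mg/L.
Travel time t = 1.4e+04 m / 0.29 m/s = 4.828e+04 s = 0.5587 d.
C = 1.813·exp(−0.12·0.5587) = 1.813·0.9351 = 1.695 mg/L.

1.70 mg/L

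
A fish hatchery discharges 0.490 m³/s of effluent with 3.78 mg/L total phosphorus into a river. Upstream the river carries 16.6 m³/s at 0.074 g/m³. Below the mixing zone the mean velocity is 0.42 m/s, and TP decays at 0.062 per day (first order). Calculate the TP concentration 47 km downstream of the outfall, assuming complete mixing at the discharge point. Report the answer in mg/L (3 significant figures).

After complete mixing, C₀ = (0.49·3.78 + 16.6·0.074) / 17.09 = 0.1803 mg/L.
Travel time t = 4.7e+04 m / 0.42 m/s = 1.119e+05 s = 1.295 d.
C = 0.1803·exp(−0.062·1.295) = 0.1803·0.9228 = 0.1663 mg/L.

0.166 mg/L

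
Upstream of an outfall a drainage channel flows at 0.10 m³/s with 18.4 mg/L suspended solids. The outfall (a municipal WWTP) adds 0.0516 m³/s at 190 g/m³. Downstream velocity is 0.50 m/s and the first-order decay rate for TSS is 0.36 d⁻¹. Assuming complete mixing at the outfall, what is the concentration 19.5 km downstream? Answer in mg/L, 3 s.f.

65.3 mg/L

After complete mixing, C₀ = (0.0516·190 + 0.1·18.4) / 0.1516 = 76.81 mg/L.
Travel time t = 1.95e+04 m / 0.50 m/s = 3.9e+04 s = 0.4514 d.
C = 76.81·exp(−0.36·0.4514) = 76.81·0.85 = 65.29 mg/L.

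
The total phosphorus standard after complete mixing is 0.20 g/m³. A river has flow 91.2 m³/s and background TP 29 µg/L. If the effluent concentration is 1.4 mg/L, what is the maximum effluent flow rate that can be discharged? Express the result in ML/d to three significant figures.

29 µg/L = 0.029 mg/L.
Mass balance at complete mixing: C_std·(Q_w + Q_r) = Q_w·C_e + Q_r·C_b.
Rearranging, Q_w = Q_r·(C_std − C_b)/(C_e − C_std) = 91.2·(0.2 − 0.029) / (1.4 − 0.2) = 13 m³/s.
= 1123 ML/d.

1120 ML/d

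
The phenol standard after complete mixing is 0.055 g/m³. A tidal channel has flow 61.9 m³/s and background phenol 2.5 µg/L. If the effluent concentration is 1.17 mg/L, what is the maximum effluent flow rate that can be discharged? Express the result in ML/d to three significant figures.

252 ML/d

2.5 µg/L = 0.0025 mg/L.
Mass balance at complete mixing: C_std·(Q_w + Q_r) = Q_w·C_e + Q_r·C_b.
Rearranging, Q_w = Q_r·(C_std − C_b)/(C_e − C_std) = 61.9·(0.055 − 0.0025) / (1.17 − 0.055) = 2.915 m³/s.
= 251.8 ML/d.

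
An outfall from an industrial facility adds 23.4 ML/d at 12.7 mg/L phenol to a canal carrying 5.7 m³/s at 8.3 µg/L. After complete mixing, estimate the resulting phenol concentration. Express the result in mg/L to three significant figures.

0.584 mg/L

23.4 ML/d = 0.2708 m³/s.
8.3 µg/L = 0.0083 mg/L.
Conservation of mass across the mixing zone: C = (0.2708·12.7 + 5.7·0.0083) / (0.2708 + 5.7) = 3.487/5.971 = 0.584 mg/L.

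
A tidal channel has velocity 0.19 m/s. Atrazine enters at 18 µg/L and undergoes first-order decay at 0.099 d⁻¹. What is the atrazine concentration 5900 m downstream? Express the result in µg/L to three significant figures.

Travel time t = 5900 m / 0.19 m/s = 5900/0.19 = 3.105e+04 s = 0.3594 d.
First-order decay: C = 18·exp(−0.099·0.3594) = 18·0.965 = 17.37 µg/L.

17.4 µg/L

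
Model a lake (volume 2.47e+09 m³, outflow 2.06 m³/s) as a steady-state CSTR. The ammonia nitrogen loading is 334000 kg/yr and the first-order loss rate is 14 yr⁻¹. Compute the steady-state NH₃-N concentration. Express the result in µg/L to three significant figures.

9.64 µg/L

Outflow Q = 2.06 m³/s × 3.156e+07 s/yr = 6.501e+07 m³/yr.
Steady-state CSTR mass balance: W = Q·C + k·V·C, so C = W/(Q + kV).
Q + kV = 6.501e+07 + 14·2.47e+09 = 3.465e+10 m³/yr.
C = 334000/3.465e+10 = 9.641e-06 kg/m³ = 0.009641 mg/L = 9.641 µg/L.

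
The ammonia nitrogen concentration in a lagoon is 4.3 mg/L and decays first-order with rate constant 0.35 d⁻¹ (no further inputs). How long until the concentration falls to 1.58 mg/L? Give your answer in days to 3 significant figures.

t = ln(C₀/C)/k = ln(4.3/1.58)/0.35 = 1.001/0.35 = 2.861 d.

2.86 d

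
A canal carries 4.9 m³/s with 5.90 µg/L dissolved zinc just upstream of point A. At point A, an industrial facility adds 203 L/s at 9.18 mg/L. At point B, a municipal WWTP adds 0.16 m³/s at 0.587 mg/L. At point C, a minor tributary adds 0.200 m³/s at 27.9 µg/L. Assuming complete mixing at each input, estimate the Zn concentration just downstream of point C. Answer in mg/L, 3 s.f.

5.90 µg/L = 0.0059 mg/L.
203 L/s = 0.203 m³/s.
After input A: C = (4.9·0.0059 + 0.203·9.18) / 5.103 = 0.3709 mg/L.
After input B: C = (5.103·0.3709 + 0.16·0.587) / 5.263 = 0.3774 mg/L.
27.9 µg/L = 0.0279 mg/L.
After input C: C = (5.263·0.3774 + 0.2·0.0279) / 5.463 = 0.3646 mg/L.

0.365 mg/L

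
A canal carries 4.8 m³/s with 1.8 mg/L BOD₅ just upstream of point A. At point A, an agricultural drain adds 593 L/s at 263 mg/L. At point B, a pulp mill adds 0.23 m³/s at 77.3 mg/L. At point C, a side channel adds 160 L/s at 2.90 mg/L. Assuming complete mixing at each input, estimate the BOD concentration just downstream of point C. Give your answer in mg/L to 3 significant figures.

31.6 mg/L

593 L/s = 0.593 m³/s.
After input A: C = (4.8·1.8 + 0.593·263) / 5.393 = 30.52 mg/L.
After input B: C = (5.393·30.52 + 0.23·77.3) / 5.623 = 32.43 mg/L.
160 L/s = 0.16 m³/s.
After input C: C = (5.623·32.43 + 0.16·2.9) / 5.783 = 31.62 mg/L.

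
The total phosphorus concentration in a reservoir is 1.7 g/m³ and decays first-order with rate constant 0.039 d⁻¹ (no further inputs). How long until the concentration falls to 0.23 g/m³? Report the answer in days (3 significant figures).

t = ln(C₀/C)/k = ln(1.7/0.23)/0.039 = 2/0.039 = 51.29 d.

51.3 d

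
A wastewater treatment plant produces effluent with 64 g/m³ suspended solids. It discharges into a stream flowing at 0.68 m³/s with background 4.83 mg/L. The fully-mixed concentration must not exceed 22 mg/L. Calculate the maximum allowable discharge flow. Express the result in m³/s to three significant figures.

0.278 m³/s

Mass balance at complete mixing: C_std·(Q_w + Q_r) = Q_w·C_e + Q_r·C_b.
Rearranging, Q_w = Q_r·(C_std − C_b)/(C_e − C_std) = 0.68·(22 − 4.83) / (64 − 22) = 0.278 m³/s.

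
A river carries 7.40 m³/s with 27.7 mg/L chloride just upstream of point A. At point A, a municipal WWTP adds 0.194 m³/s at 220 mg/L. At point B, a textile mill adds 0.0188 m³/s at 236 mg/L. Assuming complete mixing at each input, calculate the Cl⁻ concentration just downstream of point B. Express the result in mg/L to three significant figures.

After input A: C = (7.4·27.7 + 0.194·220) / 7.594 = 32.61 mg/L.
After input B: C = (7.594·32.61 + 0.0188·236) / 7.613 = 33.11 mg/L.

33.1 mg/L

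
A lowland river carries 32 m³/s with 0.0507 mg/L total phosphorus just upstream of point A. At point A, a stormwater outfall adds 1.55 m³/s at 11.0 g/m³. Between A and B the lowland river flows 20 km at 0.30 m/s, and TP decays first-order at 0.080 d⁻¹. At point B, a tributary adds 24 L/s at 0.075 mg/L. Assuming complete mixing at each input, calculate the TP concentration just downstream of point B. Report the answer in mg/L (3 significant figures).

After input A: C = (32·0.0507 + 1.55·11) / 33.55 = 0.5566 mg/L.
Over the 20 km reach to input B (t = 6.667e+04 s = 0.7716 d), decay gives C = 0.5566·exp(−0.080·0.7716) = 0.5232 mg/L.
24 L/s = 0.024 m³/s.
After input B: C = (33.55·0.5232 + 0.024·0.075) / 33.57 = 0.5229 mg/L.

0.523 mg/L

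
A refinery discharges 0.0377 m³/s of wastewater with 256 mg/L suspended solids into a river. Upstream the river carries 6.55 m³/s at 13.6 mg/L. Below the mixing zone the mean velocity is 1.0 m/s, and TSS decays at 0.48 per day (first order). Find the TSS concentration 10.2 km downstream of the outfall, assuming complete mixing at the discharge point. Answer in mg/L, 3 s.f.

After complete mixing, C₀ = (0.0377·256 + 6.55·13.6) / 6.588 = 14.99 mg/L.
Travel time t = 1.02e+04 m / 1.0 m/s = 1.02e+04 s = 0.1181 d.
C = 14.99·exp(−0.48·0.1181) = 14.99·0.9449 = 14.16 mg/L.

14.2 mg/L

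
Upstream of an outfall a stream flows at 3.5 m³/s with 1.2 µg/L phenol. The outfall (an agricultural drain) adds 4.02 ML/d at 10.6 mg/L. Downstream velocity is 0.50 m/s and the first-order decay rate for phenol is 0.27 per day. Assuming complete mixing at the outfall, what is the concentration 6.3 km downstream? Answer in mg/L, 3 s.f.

0.135 mg/L

4.02 ML/d = 0.04653 m³/s.
1.2 µg/L = 0.0012 mg/L.
After complete mixing, C₀ = (0.04653·10.6 + 3.5·0.0012) / 3.547 = 0.1402 mg/L.
Travel time t = 6300 m / 0.50 m/s = 1.26e+04 s = 0.1458 d.
C = 0.1402·exp(−0.27·0.1458) = 0.1402·0.9614 = 0.1348 mg/L.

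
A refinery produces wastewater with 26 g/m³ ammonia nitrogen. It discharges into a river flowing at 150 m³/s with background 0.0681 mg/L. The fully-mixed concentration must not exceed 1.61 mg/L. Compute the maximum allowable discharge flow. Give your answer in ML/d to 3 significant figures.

819 ML/d

Mass balance at complete mixing: C_std·(Q_w + Q_r) = Q_w·C_e + Q_r·C_b.
Rearranging, Q_w = Q_r·(C_std − C_b)/(C_e − C_std) = 150·(1.61 − 0.0681) / (26 − 1.61) = 9.483 m³/s.
= 819.3 ML/d.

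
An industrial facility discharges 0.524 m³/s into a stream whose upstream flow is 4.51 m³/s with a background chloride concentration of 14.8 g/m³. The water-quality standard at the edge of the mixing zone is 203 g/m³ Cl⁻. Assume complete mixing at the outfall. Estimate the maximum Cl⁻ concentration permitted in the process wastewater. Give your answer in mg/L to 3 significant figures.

Mass balance: 203·5.034 = 0.524·Cₑ + 4.51·14.8.
Cₑ = (1022 − 66.75) / 0.524 = 1823 mg/L.

1820 mg/L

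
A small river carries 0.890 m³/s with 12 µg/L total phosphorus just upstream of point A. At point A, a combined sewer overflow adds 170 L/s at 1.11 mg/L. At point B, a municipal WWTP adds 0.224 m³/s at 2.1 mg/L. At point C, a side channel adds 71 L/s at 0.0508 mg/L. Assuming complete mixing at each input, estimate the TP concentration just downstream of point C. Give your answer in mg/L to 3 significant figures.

0.497 mg/L

12 µg/L = 0.012 mg/L.
170 L/s = 0.17 m³/s.
After input A: C = (0.89·0.012 + 0.17·1.11) / 1.06 = 0.1881 mg/L.
After input B: C = (1.06·0.1881 + 0.224·2.1) / 1.284 = 0.5216 mg/L.
71 L/s = 0.071 m³/s.
After input C: C = (1.284·0.5216 + 0.071·0.0508) / 1.355 = 0.497 mg/L.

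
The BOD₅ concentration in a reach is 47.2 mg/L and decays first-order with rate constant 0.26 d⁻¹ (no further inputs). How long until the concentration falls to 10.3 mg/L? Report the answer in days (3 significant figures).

5.85 d

t = ln(C₀/C)/k = ln(47.2/10.3)/0.26 = 1.522/0.26 = 5.855 d.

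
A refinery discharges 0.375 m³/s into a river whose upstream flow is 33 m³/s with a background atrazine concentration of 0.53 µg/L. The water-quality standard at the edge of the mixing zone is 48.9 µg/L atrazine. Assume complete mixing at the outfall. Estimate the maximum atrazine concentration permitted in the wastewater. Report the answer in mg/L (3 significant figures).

0.53 µg/L = 0.00053 mg/L.
48.9 µg/L = 0.0489 mg/L.
Mass balance: 0.0489·33.38 = 0.375·Cₑ + 33·0.00053.
Cₑ = (1.632 − 0.01749) / 0.375 = 4.305 mg/L.

4.31 mg/L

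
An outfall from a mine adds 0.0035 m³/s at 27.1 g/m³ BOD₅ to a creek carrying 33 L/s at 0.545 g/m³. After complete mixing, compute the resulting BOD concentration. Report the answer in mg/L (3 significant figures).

33 L/s = 0.033 m³/s.
Conservation of mass across the mixing zone: C = (0.0035·27.1 + 0.033·0.545) / (0.0035 + 0.033) = 0.1128/0.0365 = 3.091 mg/L.

3.09 mg/L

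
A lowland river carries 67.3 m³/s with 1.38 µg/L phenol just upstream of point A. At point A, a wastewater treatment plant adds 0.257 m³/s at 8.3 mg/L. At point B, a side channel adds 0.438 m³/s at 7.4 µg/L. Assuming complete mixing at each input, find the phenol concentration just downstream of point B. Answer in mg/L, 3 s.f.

1.38 µg/L = 0.00138 mg/L.
After input A: C = (67.3·0.00138 + 0.257·8.3) / 67.56 = 0.03295 mg/L.
7.4 µg/L = 0.0074 mg/L.
After input B: C = (67.56·0.03295 + 0.438·0.0074) / 68 = 0.03278 mg/L.

0.0328 mg/L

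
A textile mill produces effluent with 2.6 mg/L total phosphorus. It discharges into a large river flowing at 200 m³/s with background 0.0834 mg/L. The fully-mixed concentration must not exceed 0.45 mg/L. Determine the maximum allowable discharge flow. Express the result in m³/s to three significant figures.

Mass balance at complete mixing: C_std·(Q_w + Q_r) = Q_w·C_e + Q_r·C_b.
Rearranging, Q_w = Q_r·(C_std − C_b)/(C_e − C_std) = 200·(0.45 − 0.0834) / (2.6 − 0.45) = 34.1 m³/s.

34.1 m³/s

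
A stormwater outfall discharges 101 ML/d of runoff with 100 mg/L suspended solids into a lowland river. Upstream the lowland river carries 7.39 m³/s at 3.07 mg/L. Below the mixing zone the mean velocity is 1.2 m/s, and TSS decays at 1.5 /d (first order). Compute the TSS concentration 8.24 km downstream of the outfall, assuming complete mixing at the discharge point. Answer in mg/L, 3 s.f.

14.5 mg/L

101 ML/d = 1.169 m³/s.
After complete mixing, C₀ = (1.169·100 + 7.39·3.07) / 8.559 = 16.31 mg/L.
Travel time t = 8240 m / 1.2 m/s = 6867 s = 0.07948 d.
C = 16.31·exp(−1.5·0.07948) = 16.31·0.8876 = 14.48 mg/L.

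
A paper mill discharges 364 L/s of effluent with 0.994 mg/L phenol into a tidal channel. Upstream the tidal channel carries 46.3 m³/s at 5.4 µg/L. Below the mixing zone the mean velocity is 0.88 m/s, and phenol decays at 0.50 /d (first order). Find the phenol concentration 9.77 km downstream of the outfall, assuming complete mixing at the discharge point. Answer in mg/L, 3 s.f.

0.0123 mg/L

364 L/s = 0.364 m³/s.
5.4 µg/L = 0.0054 mg/L.
After complete mixing, C₀ = (0.364·0.994 + 46.3·0.0054) / 46.66 = 0.01311 mg/L.
Travel time t = 9770 m / 0.88 m/s = 1.11e+04 s = 0.1285 d.
C = 0.01311·exp(−0.50·0.1285) = 0.01311·0.9378 = 0.0123 mg/L.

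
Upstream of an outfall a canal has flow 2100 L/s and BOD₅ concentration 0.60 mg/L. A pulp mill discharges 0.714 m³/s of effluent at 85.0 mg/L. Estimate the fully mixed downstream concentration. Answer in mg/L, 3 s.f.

22.0 mg/L

2100 L/s = 2.1 m³/s.
By mass balance at complete mixing, C = (0.714·85 + 2.1·0.6) / (0.714 + 2.1) = 61.95/2.814 = 22.01 mg/L.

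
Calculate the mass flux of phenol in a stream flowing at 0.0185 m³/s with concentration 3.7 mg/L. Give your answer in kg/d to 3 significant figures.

Mass flux = Q·C = 0.0185 m³/s × 3.7 g/m³ = 0.06845 g/s.
= 0.06845 g/s × 86.4 = 5.914 kg/d.

5.91 kg/d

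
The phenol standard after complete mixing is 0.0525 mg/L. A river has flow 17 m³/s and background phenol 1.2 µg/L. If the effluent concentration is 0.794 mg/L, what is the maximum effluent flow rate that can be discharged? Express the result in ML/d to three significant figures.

102 ML/d

1.2 µg/L = 0.0012 mg/L.
Mass balance at complete mixing: C_std·(Q_w + Q_r) = Q_w·C_e + Q_r·C_b.
Rearranging, Q_w = Q_r·(C_std − C_b)/(C_e − C_std) = 17·(0.0525 − 0.0012) / (0.794 − 0.0525) = 1.176 m³/s.
= 101.6 ML/d.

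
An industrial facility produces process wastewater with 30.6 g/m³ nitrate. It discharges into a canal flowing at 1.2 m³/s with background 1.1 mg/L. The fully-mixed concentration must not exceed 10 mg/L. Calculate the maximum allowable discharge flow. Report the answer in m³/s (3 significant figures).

0.518 m³/s

Mass balance at complete mixing: C_std·(Q_w + Q_r) = Q_w·C_e + Q_r·C_b.
Rearranging, Q_w = Q_r·(C_std − C_b)/(C_e − C_std) = 1.2·(10 − 1.1) / (30.6 − 10) = 0.5184 m³/s.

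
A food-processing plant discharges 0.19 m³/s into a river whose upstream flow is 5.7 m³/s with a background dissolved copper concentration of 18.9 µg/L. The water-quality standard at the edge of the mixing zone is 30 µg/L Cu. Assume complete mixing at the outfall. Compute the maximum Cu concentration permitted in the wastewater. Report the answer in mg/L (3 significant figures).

0.363 mg/L

18.9 µg/L = 0.0189 mg/L.
30 µg/L = 0.03 mg/L.
Mass balance: 0.03·5.89 = 0.19·Cₑ + 5.7·0.0189.
Cₑ = (0.1767 − 0.1077) / 0.19 = 0.363 mg/L.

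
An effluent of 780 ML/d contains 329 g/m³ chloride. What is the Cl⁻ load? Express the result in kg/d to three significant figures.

780 ML/d = 9.028 m³/s.
Mass flux = Q·C = 9.028 m³/s × 329 g/m³ = 2970 g/s.
= 2970 g/s × 86.4 = 2.566e+05 kg/d.

257000 kg/d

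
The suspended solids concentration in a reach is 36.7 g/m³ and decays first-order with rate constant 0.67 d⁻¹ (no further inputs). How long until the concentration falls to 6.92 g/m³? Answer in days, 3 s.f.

t = ln(C₀/C)/k = ln(36.7/6.92)/0.67 = 1.668/0.67 = 2.49 d.

2.49 d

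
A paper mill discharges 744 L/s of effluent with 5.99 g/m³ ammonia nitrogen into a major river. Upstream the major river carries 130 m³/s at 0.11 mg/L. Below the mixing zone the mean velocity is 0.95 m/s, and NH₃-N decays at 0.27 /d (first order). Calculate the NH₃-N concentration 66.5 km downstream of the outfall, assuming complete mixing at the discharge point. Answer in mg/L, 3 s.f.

0.115 mg/L

744 L/s = 0.744 m³/s.
After complete mixing, C₀ = (0.744·5.99 + 130·0.11) / 130.7 = 0.1435 mg/L.
Travel time t = 6.65e+04 m / 0.95 m/s = 7e+04 s = 0.8102 d.
C = 0.1435·exp(−0.27·0.8102) = 0.1435·0.8035 = 0.1153 mg/L.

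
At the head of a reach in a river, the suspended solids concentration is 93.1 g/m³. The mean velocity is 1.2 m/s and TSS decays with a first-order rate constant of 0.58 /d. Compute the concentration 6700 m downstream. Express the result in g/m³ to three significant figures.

89.7 g/m³

Travel time t = 6700 m / 1.2 m/s = 6700/1.2 = 5583 s = 0.06462 d.
First-order decay: C = 93.1·exp(−0.58·0.06462) = 93.1·0.9632 = 89.68 g/m³.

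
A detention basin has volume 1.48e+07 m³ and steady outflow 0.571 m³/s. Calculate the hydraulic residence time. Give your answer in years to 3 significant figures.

0.821 yr

Q = 0.571 m³/s × 3.156e+07 s/yr = 1.802e+07 m³/yr.
Hydraulic residence time τ = V/Q = 1.48e+07/1.802e+07 = 0.8213 yr.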